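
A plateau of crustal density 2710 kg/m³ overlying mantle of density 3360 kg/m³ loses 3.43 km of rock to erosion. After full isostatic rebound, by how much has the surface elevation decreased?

Rebound u = e ρ_c/ρ_m = 3.43 km × 2710/3360 = 2.766 km.
Net surface drop = e − u = 3.43 km − 2.766 km = e (ρ_m − ρ_c)/ρ_m = 0.664 km.

0.664 km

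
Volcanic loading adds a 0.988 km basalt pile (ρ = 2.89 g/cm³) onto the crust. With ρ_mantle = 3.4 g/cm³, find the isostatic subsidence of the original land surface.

0.84 km

Subaerial loading: s = t ρ_load / ρ_m.
s = 0.988 km × 2.89/3.4 = 0.84 km.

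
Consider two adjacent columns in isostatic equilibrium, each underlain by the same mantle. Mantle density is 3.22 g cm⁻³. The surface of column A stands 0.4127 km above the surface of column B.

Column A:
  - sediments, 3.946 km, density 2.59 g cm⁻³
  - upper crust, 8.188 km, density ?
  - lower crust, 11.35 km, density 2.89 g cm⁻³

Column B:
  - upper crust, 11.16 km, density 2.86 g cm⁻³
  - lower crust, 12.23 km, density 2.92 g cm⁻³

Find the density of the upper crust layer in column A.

2.88 g cm⁻³

Take the compensation level at the base of the deeper column (depth z_c below the surface of column A) and equate Σ ρ_i t_i down to z_c; mantle fills any gap and the z_c terms cancel.
Column A: 3.946×2.59 + 8.188×ρ + 11.35×2.89 + (z_c − 23.484)×3.22
Column B: 0.4127×0 + 11.16×2.86 + 12.23×2.92 + (z_c − 0.4127 − 23.39)×3.22
The z_c×3.22 term appears on both sides and cancels. Collect the known terms of each column as K = Σ(ρt)_known − 3.22 × (depth of known layers): K_A = 43.02164 − 3.22×23.484 = −32.59684; K_B = 67.6292 − 3.22×(0.4127 + 23.39) = −9.015494.
Balance: K_A + 8.188×ρ = K_B, so ρ = (K_B − K_A)/8.188 = 23.5813/8.188 = 2.88 g cm⁻³.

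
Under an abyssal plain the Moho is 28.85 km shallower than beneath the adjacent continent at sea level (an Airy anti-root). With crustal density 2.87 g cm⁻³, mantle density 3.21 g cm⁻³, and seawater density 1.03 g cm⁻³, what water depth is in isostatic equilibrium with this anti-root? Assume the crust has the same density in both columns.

5.33 km

Replacing a thickness d of crust by seawater at the top must be balanced by replacing crust with mantle at the base: d (ρ_c − ρ_w) = a (ρ_m − ρ_c).
d = a (ρ_m − ρ_c)/(ρ_c − ρ_w) = 28.85 km × 0.34/1.84 = 5.33 km.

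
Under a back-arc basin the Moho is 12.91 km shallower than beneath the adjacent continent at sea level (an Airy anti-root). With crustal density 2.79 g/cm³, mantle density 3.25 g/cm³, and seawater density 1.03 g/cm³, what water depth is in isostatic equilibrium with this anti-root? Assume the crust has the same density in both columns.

3.37 km

Replacing a thickness d of crust by seawater at the top must be balanced by replacing crust with mantle at the base: d (ρ_c − ρ_w) = a (ρ_m − ρ_c).
d = a (ρ_m − ρ_c)/(ρ_c − ρ_w) = 12.91 km × 0.46/1.76 = 3.37 km.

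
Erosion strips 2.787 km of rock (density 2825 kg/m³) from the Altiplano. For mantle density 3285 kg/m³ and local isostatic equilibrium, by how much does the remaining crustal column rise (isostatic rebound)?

2.4 km

Unloading: uplift u = e ρ_c/ρ_m = 2.787 km × 2825/3285 = 2.4 km.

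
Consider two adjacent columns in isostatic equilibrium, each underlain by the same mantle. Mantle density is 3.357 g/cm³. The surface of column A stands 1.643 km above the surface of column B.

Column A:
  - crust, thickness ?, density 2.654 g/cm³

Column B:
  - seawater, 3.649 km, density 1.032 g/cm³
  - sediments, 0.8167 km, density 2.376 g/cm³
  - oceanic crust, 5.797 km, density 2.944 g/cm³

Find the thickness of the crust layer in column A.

Take the compensation level at the base of the deeper column (depth z_c below the surface of column A) and equate Σ ρ_i t_i down to z_c; mantle fills any gap and the z_c terms cancel.
Column A: x×2.654 + (z_c − 0 − x)×3.357
Column B: 1.643×0 + 3.649×1.032 + 0.8167×2.376 + 5.797×2.944 + (z_c − 1.643 − 10.2627)×3.357
The z_c×3.357 term appears on both sides and cancels. Collect the known terms of each column as K = Σ(ρt)_known − 3.357 × (depth of known layers): K_A = 0 − 3.357×0 = 0; K_B = 22.7726152 − 3.357×(1.643 + 10.2627) = −17.1948197.
Balance: K_A − x×(3.357 − 2.654) = K_B, so x = (K_A − K_B)/(3.357 − 2.654) = 17.1948/0.703 = 24.5 km.

24.5 km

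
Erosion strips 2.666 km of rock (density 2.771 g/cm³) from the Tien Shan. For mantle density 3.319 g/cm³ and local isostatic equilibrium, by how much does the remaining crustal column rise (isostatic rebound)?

Unloading: uplift u = e ρ_c/ρ_m = 2.666 km × 2.771/3.319 = 2.23 km.

2.23 km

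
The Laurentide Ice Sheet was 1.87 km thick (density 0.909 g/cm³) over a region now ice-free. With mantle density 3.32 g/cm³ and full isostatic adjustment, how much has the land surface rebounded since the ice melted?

Removing the load lets mantle flow back in; uplift u satisfies ρ_ice t = ρ_m u.
u = t ρ_ice/ρ_m = 1.87 km × 0.909/3.32 = 0.512 km.

0.512 km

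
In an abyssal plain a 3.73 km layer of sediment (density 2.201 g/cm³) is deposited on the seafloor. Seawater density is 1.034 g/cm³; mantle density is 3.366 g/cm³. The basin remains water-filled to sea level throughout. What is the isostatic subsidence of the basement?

Submarine loading: the sediment displaces seawater, and the subsidence is in turn flooded, so s (ρ_m − ρ_w) = t (ρ_sed − ρ_w).
s = 3.73 km × (2.201 − 1.034) / (3.366 − 1.034) = 1.87 km.

1.87 km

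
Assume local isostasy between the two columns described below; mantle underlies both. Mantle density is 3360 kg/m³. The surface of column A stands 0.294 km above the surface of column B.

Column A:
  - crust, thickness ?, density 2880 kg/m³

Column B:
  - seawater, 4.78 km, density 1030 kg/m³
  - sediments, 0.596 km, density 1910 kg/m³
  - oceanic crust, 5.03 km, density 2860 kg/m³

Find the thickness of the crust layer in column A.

Take the compensation level at the base of the deeper column (depth z_c below the surface of column A) and equate Σ ρ_i t_i down to z_c; mantle fills any gap and the z_c terms cancel.
Column A: x×2880 + (z_c − 0 − x)×3360
Column B: 0.294×0 + 4.78×1030 + 0.596×1910 + 5.03×2860 + (z_c − 0.294 − 10.406)×3360
The z_c×3360 term appears on both sides and cancels. Collect the known terms of each column as K = Σ(ρt)_known − 3360 × (depth of known layers): K_A = 0 − 3360×0 = 0; K_B = 20447.56 − 3360×(0.294 + 10.406) = −15504.44.
Balance: K_A − x×(3360 − 2880) = K_B, so x = (K_A − K_B)/(3360 − 2880) = 15504.4/480 = 32.3 km.

32.3 km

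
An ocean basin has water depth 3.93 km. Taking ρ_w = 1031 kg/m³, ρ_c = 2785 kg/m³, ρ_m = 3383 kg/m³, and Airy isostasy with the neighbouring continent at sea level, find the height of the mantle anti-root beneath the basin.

Isostatic balance requires: replacing crust with seawater at the top is compensated by replacing crust with mantle at the base: d (ρ_c − ρ_w) = a (ρ_m − ρ_c).
a = d (ρ_c − ρ_w)/(ρ_m − ρ_c) = 3.93 km × 1754/598 = 11.5 km.

11.5 km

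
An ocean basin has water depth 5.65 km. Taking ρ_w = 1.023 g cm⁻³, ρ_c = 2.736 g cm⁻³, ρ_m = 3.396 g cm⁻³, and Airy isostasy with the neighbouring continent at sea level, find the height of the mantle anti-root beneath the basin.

By Archimedes' principle applied to the lithosphere: replacing crust with seawater at the top is compensated by replacing crust with mantle at the base: d (ρ_c − ρ_w) = a (ρ_m − ρ_c).
a = d (ρ_c − ρ_w)/(ρ_m − ρ_c) = 5.65 km × 1.713/0.66 = 14.7 km.

14.7 km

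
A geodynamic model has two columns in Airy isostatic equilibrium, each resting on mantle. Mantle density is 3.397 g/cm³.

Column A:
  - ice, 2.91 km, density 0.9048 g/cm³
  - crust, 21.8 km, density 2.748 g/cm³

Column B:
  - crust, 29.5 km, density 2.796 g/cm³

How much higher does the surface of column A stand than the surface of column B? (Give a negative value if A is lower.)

For any compensation level in the mantle, the mantle terms cancel and isostasy reduces to e = (Σt_A − Σt_B) − (Σ(ρt)_A − Σ(ρt)_B) / ρ_m.
Σt_A = 24.71 km; Σt_B = 29.5 km; Σ(ρt)_A = 62.539368; Σ(ρt)_B = 82.482 (in km·g/cm³).
e = (24.71 − 29.5) − (62.539368 − 82.482) / 3.397 = 1.08 km.

1.08 km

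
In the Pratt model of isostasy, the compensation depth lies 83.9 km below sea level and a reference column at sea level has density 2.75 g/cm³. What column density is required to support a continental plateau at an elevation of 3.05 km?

Pratt balance: ρ_ref D = ρ (D + h).
ρ = ρ_ref D/(D + h) = 2.75 × 83.9 km/(83.9 km + 3.05 km) = 2.65 g/cm³.

2.65 g/cm³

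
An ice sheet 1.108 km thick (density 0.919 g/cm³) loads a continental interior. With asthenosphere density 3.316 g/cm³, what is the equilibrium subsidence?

In Airy isostatic equilibrium: the ice load ρ_ice t is balanced by mantle displaced below, ρ_m s.
s = t ρ_ice / ρ_m = 1.108 km × 0.919/3.316 = 0.307 km.

0.307 km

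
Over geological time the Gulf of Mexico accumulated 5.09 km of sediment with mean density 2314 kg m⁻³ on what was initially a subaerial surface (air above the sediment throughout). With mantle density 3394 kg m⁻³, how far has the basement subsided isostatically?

3.47 km

Subaerial load: s = t ρ_sed / ρ_m = 5.09 km × 2314/3394 = 3.47 km.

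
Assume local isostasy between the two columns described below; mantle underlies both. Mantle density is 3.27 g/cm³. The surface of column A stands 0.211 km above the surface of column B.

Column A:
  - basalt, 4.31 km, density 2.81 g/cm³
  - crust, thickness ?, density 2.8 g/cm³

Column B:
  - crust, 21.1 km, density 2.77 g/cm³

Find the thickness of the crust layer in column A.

Take the compensation level at the base of the deeper column (depth z_c below the surface of column A) and equate Σ ρ_i t_i down to z_c; mantle fills any gap and the z_c terms cancel.
Column A: 4.31×2.81 + x×2.8 + (z_c − 4.31 − x)×3.27
Column B: 0.211×0 + 21.1×2.77 + (z_c − 0.211 − 21.1)×3.27
The z_c×3.27 term appears on both sides and cancels. Collect the known terms of each column as K = Σ(ρt)_known − 3.27 × (depth of known layers): K_A = 12.1111 − 3.27×4.31 = −1.9826; K_B = 58.447 − 3.27×(0.211 + 21.1) = −11.23997.
Balance: K_A − x×(3.27 − 2.8) = K_B, so x = (K_A − K_B)/(3.27 − 2.8) = 9.25737/0.47 = 19.7 km.

19.7 km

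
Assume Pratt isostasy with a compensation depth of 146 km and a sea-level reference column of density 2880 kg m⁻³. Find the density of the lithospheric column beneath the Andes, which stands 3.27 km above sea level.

Pratt balance: ρ_ref D = ρ (D + h).
ρ = ρ_ref D/(D + h) = 2880 × 146 km/(146 km + 3.27 km) = 2820 kg m⁻³.

2820 kg m⁻³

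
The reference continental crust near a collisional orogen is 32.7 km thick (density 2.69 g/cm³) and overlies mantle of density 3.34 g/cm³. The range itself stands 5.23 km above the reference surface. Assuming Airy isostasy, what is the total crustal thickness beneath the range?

59.6 km

Root depth r = h ρ_c / (ρ_m − ρ_c) = 5.23 km × 2.69 / 0.65 = 21.64 km.
Total thickness = T + h + r = 32.7 km + 5.23 km + 21.64 km = 59.6 km.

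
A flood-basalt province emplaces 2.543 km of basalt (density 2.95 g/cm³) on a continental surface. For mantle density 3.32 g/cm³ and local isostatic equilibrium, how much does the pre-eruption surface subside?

Subaerial loading: s = t ρ_load / ρ_m.
s = 2.543 km × 2.95/3.32 = 2.26 km.

2.26 km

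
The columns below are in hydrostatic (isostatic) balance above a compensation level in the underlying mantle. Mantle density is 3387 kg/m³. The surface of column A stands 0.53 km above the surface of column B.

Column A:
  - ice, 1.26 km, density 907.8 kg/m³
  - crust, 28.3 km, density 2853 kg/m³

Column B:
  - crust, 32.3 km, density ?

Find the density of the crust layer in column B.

2880 kg/m³

Take the compensation level at the base of the deeper column (depth z_c below the surface of column A) and equate Σ ρ_i t_i down to z_c; mantle fills any gap and the z_c terms cancel.
Column A: 1.26×907.8 + 28.3×2853 + (z_c − 29.56)×3387
Column B: 0.53×0 + 32.3×ρ + (z_c − 0.53 − 32.3)×3387
The z_c×3387 term appears on both sides and cancels. Collect the known terms of each column as K = Σ(ρt)_known − 3387 × (depth of known layers): K_A = 81883.728 − 3387×29.56 = −18235.992; K_B = 0 − 3387×(0.53 + 32.3) = −111195.21.
Balance: K_A = K_B + 32.3×ρ, so ρ = (K_A − K_B)/32.3 = 92959.2/32.3 = 2880 kg/m³.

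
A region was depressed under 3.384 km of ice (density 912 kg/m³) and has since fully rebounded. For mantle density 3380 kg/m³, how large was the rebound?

0.913 km

Removing the load lets mantle flow back in; uplift u satisfies ρ_ice t = ρ_m u.
u = t ρ_ice/ρ_m = 3.384 km × 912/3380 = 0.913 km.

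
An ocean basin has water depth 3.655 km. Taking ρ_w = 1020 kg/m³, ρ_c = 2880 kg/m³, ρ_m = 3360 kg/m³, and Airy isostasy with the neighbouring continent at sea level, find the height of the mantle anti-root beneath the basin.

14.2 km

Equating mass per unit area of the two columns: replacing crust with seawater at the top is compensated by replacing crust with mantle at the base: d (ρ_c − ρ_w) = a (ρ_m − ρ_c).
a = d (ρ_c − ρ_w)/(ρ_m − ρ_c) = 3.655 km × 1860/480 = 14.2 km.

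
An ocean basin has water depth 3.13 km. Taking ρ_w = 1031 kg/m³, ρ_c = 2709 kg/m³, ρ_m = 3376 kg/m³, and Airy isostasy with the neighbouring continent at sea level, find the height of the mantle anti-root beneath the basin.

7.87 km

For local isostatic compensation: replacing crust with seawater at the top is compensated by replacing crust with mantle at the base: d (ρ_c − ρ_w) = a (ρ_m − ρ_c).
a = d (ρ_c − ρ_w)/(ρ_m − ρ_c) = 3.13 km × 1678/667 = 7.87 km.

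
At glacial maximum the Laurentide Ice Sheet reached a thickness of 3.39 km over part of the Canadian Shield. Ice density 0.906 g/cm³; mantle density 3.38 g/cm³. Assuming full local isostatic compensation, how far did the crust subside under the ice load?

0.909 km

Equating mass per unit area of the two columns: the ice load ρ_ice t is balanced by mantle displaced below, ρ_m s.
s = t ρ_ice / ρ_m = 3.39 km × 0.906/3.38 = 0.909 km.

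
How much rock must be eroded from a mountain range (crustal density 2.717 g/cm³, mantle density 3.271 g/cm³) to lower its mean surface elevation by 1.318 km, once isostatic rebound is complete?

Net drop Δ = e − u = e − e ρ_c/ρ_m = e (ρ_m − ρ_c)/ρ_m.
e = Δ ρ_m/(ρ_m − ρ_c) = 1.318 km × 3.271/0.554 = 7.78 km.

7.78 km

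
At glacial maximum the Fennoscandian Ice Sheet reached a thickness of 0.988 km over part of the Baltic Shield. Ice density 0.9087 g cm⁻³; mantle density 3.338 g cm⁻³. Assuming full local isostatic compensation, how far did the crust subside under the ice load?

0.269 km

Balancing pressure at the compensation depth: the ice load ρ_ice t is balanced by mantle displaced below, ρ_m s.
s = t ρ_ice / ρ_m = 0.988 km × 0.9087/3.338 = 0.269 km.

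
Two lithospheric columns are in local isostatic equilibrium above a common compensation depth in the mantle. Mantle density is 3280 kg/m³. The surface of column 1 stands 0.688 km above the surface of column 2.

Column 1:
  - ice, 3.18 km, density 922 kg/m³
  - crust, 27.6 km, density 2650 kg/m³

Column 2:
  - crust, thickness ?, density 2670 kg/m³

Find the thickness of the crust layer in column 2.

Take the compensation level at the base of the deeper column (depth z_c below the surface of column 1) and equate Σ ρ_i t_i down to z_c; mantle fills any gap and the z_c terms cancel.
Column 1: 3.18×922 + 27.6×2650 + (z_c − 30.78)×3280
Column 2: 0.688×0 + x×2670 + (z_c − 0.688 − 0 − x)×3280
The z_c×3280 term appears on both sides and cancels. Collect the known terms of each column as K = Σ(ρt)_known − 3280 × (depth of known layers): K_1 = 76071.96 − 3280×30.78 = −24886.44; K_2 = 0 − 3280×(0.688 + 0) = −2256.64.
Balance: K_1 = K_2 − x×(3280 − 2670), so x = (K_2 − K_1)/(3280 − 2670) = 22629.8/610 = 37.1 km.

37.1 km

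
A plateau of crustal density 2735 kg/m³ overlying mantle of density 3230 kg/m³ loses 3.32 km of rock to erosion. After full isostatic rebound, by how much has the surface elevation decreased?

Rebound u = e ρ_c/ρ_m = 3.32 km × 2735/3230 = 2.811 km.
Net surface drop = e − u = 3.32 km − 2.811 km = e (ρ_m − ρ_c)/ρ_m = 0.509 km.

0.509 km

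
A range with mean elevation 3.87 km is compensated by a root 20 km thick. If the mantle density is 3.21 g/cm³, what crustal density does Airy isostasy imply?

2.69 g/cm³

ρ_c h = (ρ_m − ρ_c) r → ρ_c (h + r) = ρ_m r → ρ_c = ρ_m r / (h + r).
ρ_c = 3.21 × 20 km / (3.87 km + 20 km) = 2.69 g/cm³.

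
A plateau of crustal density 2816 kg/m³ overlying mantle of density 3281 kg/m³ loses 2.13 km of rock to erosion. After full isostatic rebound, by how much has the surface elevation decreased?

Rebound u = e ρ_c/ρ_m = 2.13 km × 2816/3281 = 1.828 km.
Net surface drop = e − u = 2.13 km − 1.828 km = e (ρ_m − ρ_c)/ρ_m = 0.302 km.

0.302 km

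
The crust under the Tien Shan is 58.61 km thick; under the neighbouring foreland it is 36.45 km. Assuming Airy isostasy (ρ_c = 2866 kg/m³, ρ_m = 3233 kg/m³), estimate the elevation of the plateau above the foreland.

Excess crust Δ = 58.61 km − 36.45 km = 22.16 km, split between elevation h and root r with h + r = Δ.
Airy balance ρ_c h = (ρ_m − ρ_c) r gives r = h ρ_c/(ρ_m − ρ_c), so h (1 + ρ_c/(ρ_m − ρ_c)) = Δ, i.e. h = Δ (ρ_m − ρ_c)/ρ_m.
h = 22.16 km × 367/3233 = 2.52 km.

2.52 km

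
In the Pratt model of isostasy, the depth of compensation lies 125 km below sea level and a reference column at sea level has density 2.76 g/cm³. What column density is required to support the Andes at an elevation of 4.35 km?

Pratt balance: ρ_ref D = ρ (D + h).
ρ = ρ_ref D/(D + h) = 2.76 × 125 km/(125 km + 4.35 km) = 2.67 g/cm³.

2.67 g/cm³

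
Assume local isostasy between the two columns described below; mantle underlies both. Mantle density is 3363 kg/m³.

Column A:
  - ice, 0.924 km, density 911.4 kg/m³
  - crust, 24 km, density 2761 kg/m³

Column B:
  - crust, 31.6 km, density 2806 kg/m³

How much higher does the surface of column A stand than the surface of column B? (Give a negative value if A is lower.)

−0.264 km

For any compensation level in the mantle, the mantle terms cancel and isostasy reduces to e = (Σt_A − Σt_B) − (Σ(ρt)_A − Σ(ρt)_B) / ρ_m.
Σt_A = 24.924 km; Σt_B = 31.6 km; Σ(ρt)_A = 67106.1336; Σ(ρt)_B = 88669.6 (in km·kg/m³).
e = (24.924 − 31.6) − (67106.1336 − 88669.6) / 3363 = −0.264 km.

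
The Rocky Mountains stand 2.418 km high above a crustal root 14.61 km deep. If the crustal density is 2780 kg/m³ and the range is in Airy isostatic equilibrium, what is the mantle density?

Airy balance: ρ_c h = (ρ_m − ρ_c) r → ρ_m = ρ_c (1 + h/r).
ρ_m = 2780 × (1 + 2.418 km/14.61 km) = 3240 kg/m³.

3240 kg/m³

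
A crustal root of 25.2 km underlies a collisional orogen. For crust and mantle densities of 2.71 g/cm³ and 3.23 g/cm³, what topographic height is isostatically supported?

4.84 km

In Airy isostatic equilibrium: ρ_c h = (ρ_m − ρ_c) r.
h = r (ρ_m − ρ_c) / ρ_c = 25.2 km × (3.23 − 2.71) / 2.71 = 4.84 km.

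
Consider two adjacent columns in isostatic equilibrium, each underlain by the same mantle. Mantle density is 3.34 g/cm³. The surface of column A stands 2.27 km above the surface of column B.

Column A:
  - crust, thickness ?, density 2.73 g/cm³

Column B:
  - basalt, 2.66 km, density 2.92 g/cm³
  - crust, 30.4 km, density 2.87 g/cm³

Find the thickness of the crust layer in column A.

Take the compensation level at the base of the deeper column (depth z_c below the surface of column A) and equate Σ ρ_i t_i down to z_c; mantle fills any gap and the z_c terms cancel.
Column A: x×2.73 + (z_c − 0 − x)×3.34
Column B: 2.27×0 + 2.66×2.92 + 30.4×2.87 + (z_c − 2.27 − 33.06)×3.34
The z_c×3.34 term appears on both sides and cancels. Collect the known terms of each column as K = Σ(ρt)_known − 3.34 × (depth of known layers): K_A = 0 − 3.34×0 = 0; K_B = 95.0152 − 3.34×(2.27 + 33.06) = −22.987.
Balance: K_A − x×(3.34 − 2.73) = K_B, so x = (K_A − K_B)/(3.34 − 2.73) = 22.987/0.61 = 37.7 km.

37.7 km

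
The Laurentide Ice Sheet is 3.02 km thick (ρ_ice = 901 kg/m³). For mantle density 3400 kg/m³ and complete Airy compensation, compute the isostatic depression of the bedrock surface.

0.8 km

By Archimedes' principle applied to the lithosphere: the ice load ρ_ice t is balanced by mantle displaced below, ρ_m s.
s = t ρ_ice / ρ_m = 3.02 km × 901/3400 = 0.8 km.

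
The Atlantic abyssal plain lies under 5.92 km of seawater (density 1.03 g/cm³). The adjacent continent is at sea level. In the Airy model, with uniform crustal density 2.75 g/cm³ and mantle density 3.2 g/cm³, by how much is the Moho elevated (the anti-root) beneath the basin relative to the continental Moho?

Balancing pressure at the compensation depth: replacing crust with seawater at the top is compensated by replacing crust with mantle at the base: d (ρ_c − ρ_w) = a (ρ_m − ρ_c).
a = d (ρ_c − ρ_w)/(ρ_m − ρ_c) = 5.92 km × 1.72/0.45 = 22.6 km.

22.6 km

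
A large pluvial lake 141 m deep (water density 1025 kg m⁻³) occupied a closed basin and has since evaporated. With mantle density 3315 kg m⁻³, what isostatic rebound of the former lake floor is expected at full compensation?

u = d ρ_w/ρ_m = 141 m × 1025/3315 = 43.6 m.

43.6 m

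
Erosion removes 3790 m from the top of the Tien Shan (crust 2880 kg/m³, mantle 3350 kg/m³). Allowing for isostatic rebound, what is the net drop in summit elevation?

532 m

Rebound u = e ρ_c/ρ_m = 3790 m × 2880/3350 = 3258 m.
Net surface drop = e − u = 3790 m − 3258 m = e (ρ_m − ρ_c)/ρ_m = 532 m.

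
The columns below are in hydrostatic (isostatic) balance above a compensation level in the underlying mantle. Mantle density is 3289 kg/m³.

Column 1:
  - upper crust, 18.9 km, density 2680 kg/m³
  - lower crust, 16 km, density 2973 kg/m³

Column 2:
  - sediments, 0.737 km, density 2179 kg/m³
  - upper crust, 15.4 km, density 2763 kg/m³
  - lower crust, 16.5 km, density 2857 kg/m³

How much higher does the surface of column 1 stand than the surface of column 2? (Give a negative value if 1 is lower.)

0.158 km

For any compensation level in the mantle, the mantle terms cancel and isostasy reduces to e = (Σt_1 − Σt_2) − (Σ(ρt)_1 − Σ(ρt)_2) / ρ_m.
Σt_1 = 34.9 km; Σt_2 = 32.637 km; Σ(ρt)_1 = 98220; Σ(ρt)_2 = 91296.623 (in km·kg/m³).
e = (34.9 − 32.637) − (98220 − 91296.623) / 3289 = 0.158 km.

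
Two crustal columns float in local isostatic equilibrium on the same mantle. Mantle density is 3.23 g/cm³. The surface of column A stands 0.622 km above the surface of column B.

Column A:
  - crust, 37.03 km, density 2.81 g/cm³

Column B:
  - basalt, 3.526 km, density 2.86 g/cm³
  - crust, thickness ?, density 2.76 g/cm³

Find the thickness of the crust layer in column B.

Take the compensation level at the base of the deeper column (depth z_c below the surface of column A) and equate Σ ρ_i t_i down to z_c; mantle fills any gap and the z_c terms cancel.
Column A: 37.03×2.81 + (z_c − 37.03)×3.23
Column B: 0.622×0 + 3.526×2.86 + x×2.76 + (z_c − 0.622 − 3.526 − x)×3.23
The z_c×3.23 term appears on both sides and cancels. Collect the known terms of each column as K = Σ(ρt)_known − 3.23 × (depth of known layers): K_A = 104.0543 − 3.23×37.03 = −15.5526; K_B = 10.08436 − 3.23×(0.622 + 3.526) = −3.31368.
Balance: K_A = K_B − x×(3.23 − 2.76), so x = (K_B − K_A)/(3.23 − 2.76) = 12.2389/0.47 = 26 km.

26 km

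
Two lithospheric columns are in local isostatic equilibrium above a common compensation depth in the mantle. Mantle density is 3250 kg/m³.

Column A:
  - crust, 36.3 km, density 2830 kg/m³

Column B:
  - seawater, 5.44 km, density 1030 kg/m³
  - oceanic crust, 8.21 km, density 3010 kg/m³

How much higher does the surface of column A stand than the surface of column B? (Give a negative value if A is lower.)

For any compensation level in the mantle, the mantle terms cancel and isostasy reduces to e = (Σt_A − Σt_B) − (Σ(ρt)_A − Σ(ρt)_B) / ρ_m.
Σt_A = 36.3 km; Σt_B = 13.65 km; Σ(ρt)_A = 102729; Σ(ρt)_B = 30315.3 (in km·kg/m³).
e = (36.3 − 13.65) − (102729 − 30315.3) / 3250 = 0.369 km.

0.369 km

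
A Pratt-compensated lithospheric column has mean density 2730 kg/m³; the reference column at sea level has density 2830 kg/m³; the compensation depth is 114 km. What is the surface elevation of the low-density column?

ρ_ref D = ρ (D + h) → h = D (ρ_ref − ρ)/ρ.
h = 114 km × (2830 − 2730)/2730 = 4.18 km.

4.18 km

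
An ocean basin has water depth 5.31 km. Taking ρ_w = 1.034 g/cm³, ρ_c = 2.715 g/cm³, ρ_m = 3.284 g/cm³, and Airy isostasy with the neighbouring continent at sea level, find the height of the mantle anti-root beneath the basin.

15.7 km

In Airy isostatic equilibrium: replacing crust with seawater at the top is compensated by replacing crust with mantle at the base: d (ρ_c − ρ_w) = a (ρ_m − ρ_c).
a = d (ρ_c − ρ_w)/(ρ_m − ρ_c) = 5.31 km × 1.681/0.569 = 15.7 km.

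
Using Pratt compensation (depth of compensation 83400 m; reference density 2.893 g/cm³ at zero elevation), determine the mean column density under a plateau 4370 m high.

2.75 g/cm³

Pratt balance: ρ_ref D = ρ (D + h).
ρ = ρ_ref D/(D + h) = 2.893 × 83400 m/(83400 m + 4370 m) = 2.75 g/cm³.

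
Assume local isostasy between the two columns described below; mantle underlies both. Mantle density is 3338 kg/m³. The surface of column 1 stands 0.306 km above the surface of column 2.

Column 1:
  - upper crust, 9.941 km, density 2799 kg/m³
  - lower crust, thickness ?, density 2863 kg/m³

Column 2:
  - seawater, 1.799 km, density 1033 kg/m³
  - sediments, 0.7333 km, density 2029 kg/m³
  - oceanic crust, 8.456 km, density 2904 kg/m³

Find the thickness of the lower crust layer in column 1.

9.35 km

Take the compensation level at the base of the deeper column (depth z_c below the surface of column 1) and equate Σ ρ_i t_i down to z_c; mantle fills any gap and the z_c terms cancel.
Column 1: 9.941×2799 + x×2863 + (z_c − 9.941 − x)×3338
Column 2: 0.306×0 + 1.799×1033 + 0.7333×2029 + 8.456×2904 + (z_c − 0.306 − 10.9883)×3338
The z_c×3338 term appears on both sides and cancels. Collect the known terms of each column as K = Σ(ρt)_known − 3338 × (depth of known layers): K_1 = 27824.859 − 3338×9.941 = −5358.199; K_2 = 27902.4567 − 3338×(0.306 + 10.9883) = −9797.9167.
Balance: K_1 − x×(3338 − 2863) = K_2, so x = (K_1 − K_2)/(3338 − 2863) = 4439.72/475 = 9.35 km.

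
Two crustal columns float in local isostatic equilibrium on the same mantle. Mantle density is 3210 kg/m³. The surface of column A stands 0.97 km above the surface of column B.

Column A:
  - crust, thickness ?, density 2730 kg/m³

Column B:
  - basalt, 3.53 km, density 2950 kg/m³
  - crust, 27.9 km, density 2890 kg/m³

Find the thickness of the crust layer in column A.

Take the compensation level at the base of the deeper column (depth z_c below the surface of column A) and equate Σ ρ_i t_i down to z_c; mantle fills any gap and the z_c terms cancel.
Column A: x×2730 + (z_c − 0 − x)×3210
Column B: 0.97×0 + 3.53×2950 + 27.9×2890 + (z_c − 0.97 − 31.43)×3210
The z_c×3210 term appears on both sides and cancels. Collect the known terms of each column as K = Σ(ρt)_known − 3210 × (depth of known layers): K_A = 0 − 3210×0 = 0; K_B = 91044.5 − 3210×(0.97 + 31.43) = −12959.5.
Balance: K_A − x×(3210 − 2730) = K_B, so x = (K_A − K_B)/(3210 − 2730) = 12959.5/480 = 27 km.

27 km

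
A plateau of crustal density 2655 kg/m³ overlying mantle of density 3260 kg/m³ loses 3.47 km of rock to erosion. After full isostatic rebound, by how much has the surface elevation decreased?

Rebound u = e ρ_c/ρ_m = 3.47 km × 2655/3260 = 2.826 km.
Net surface drop = e − u = 3.47 km − 2.826 km = e (ρ_m − ρ_c)/ρ_m = 0.644 km.

0.644 km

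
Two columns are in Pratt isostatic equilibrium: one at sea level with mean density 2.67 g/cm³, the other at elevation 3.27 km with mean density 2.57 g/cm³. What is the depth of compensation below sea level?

84 km

ρ_ref D = ρ (D + h) → D (ρ_ref − ρ) = ρ h.
D = ρ h/(ρ_ref − ρ) = 2.57 × 3.27 km/(2.67 − 2.57) = 84 km.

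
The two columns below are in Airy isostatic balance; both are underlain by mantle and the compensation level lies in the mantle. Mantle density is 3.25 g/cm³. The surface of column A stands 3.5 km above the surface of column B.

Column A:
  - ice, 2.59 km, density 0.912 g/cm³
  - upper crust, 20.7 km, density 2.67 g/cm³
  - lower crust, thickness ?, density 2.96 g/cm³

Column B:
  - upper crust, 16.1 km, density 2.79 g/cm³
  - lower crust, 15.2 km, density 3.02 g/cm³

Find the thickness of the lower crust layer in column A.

Take the compensation level at the base of the deeper column (depth z_c below the surface of column A) and equate Σ ρ_i t_i down to z_c; mantle fills any gap and the z_c terms cancel.
Column A: 2.59×0.912 + 20.7×2.67 + x×2.96 + (z_c − 23.29 − x)×3.25
Column B: 3.5×0 + 16.1×2.79 + 15.2×3.02 + (z_c − 3.5 − 31.3)×3.25
The z_c×3.25 term appears on both sides and cancels. Collect the known terms of each column as K = Σ(ρt)_known − 3.25 × (depth of known layers): K_A = 57.63108 − 3.25×23.29 = −18.06142; K_B = 90.823 − 3.25×(3.5 + 31.3) = −22.277.
Balance: K_A − x×(3.25 − 2.96) = K_B, so x = (K_A − K_B)/(3.25 − 2.96) = 4.21558/0.29 = 14.5 km.

14.5 km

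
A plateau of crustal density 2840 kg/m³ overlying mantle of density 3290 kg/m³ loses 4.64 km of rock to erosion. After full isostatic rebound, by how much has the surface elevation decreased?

Rebound u = e ρ_c/ρ_m = 4.64 km × 2840/3290 = 4.005 km.
Net surface drop = e − u = 4.64 km − 4.005 km = e (ρ_m − ρ_c)/ρ_m = 0.635 km.

0.635 km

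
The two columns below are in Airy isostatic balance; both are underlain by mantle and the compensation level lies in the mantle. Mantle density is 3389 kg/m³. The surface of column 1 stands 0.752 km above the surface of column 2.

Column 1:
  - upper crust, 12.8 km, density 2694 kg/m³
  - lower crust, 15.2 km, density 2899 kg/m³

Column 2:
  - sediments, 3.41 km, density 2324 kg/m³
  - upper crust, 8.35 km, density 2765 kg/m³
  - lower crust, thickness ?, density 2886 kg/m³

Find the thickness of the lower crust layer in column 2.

9.85 km

Take the compensation level at the base of the deeper column (depth z_c below the surface of column 1) and equate Σ ρ_i t_i down to z_c; mantle fills any gap and the z_c terms cancel.
Column 1: 12.8×2694 + 15.2×2899 + (z_c − 28)×3389
Column 2: 0.752×0 + 3.41×2324 + 8.35×2765 + x×2886 + (z_c − 0.752 − 11.76 − x)×3389
The z_c×3389 term appears on both sides and cancels. Collect the known terms of each column as K = Σ(ρt)_known − 3389 × (depth of known layers): K_1 = 78548 − 3389×28 = −16344; K_2 = 31012.59 − 3389×(0.752 + 11.76) = −11390.578.
Balance: K_1 = K_2 − x×(3389 − 2886), so x = (K_2 − K_1)/(3389 − 2886) = 4953.42/503 = 9.85 km.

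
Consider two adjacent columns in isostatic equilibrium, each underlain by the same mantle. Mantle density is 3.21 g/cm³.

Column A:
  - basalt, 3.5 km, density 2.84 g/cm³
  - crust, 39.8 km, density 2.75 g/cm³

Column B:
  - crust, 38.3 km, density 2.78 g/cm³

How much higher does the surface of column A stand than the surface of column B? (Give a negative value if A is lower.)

For any compensation level in the mantle, the mantle terms cancel and isostasy reduces to e = (Σt_A − Σt_B) − (Σ(ρt)_A − Σ(ρt)_B) / ρ_m.
Σt_A = 43.3 km; Σt_B = 38.3 km; Σ(ρt)_A = 119.39; Σ(ρt)_B = 106.474 (in km·g/cm³).
e = (43.3 − 38.3) − (119.39 − 106.474) / 3.21 = 0.976 km.

0.976 km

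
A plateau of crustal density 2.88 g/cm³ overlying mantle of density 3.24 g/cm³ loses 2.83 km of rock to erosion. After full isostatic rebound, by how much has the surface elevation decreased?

Rebound u = e ρ_c/ρ_m = 2.83 km × 2.88/3.24 = 2.516 km.
Net surface drop = e − u = 2.83 km − 2.516 km = e (ρ_m − ρ_c)/ρ_m = 0.314 km.

0.314 km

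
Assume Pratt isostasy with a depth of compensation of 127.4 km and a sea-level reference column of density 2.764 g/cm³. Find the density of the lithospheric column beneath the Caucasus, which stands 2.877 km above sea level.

Pratt balance: ρ_ref D = ρ (D + h).
ρ = ρ_ref D/(D + h) = 2.764 × 127.4 km/(127.4 km + 2.877 km) = 2.7 g/cm³.

2.7 g/cm³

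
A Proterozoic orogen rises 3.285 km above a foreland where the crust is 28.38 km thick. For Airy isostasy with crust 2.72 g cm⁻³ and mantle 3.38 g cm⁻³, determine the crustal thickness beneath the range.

Root depth r = h ρ_c / (ρ_m − ρ_c) = 3.285 km × 2.72 / 0.66 = 13.54 km.
Total thickness = T + h + r = 28.38 km + 3.285 km + 13.54 km = 45.2 km.

45.2 km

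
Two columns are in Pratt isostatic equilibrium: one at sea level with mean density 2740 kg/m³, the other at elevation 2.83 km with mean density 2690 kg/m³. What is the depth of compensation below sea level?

ρ_ref D = ρ (D + h) → D (ρ_ref − ρ) = ρ h.
D = ρ h/(ρ_ref − ρ) = 2690 × 2.83 km/(2740 − 2690) = 152 km.

152 km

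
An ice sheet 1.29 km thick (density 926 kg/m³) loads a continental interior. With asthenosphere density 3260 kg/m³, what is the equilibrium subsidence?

0.366 km

Balancing pressure at the compensation depth: the ice load ρ_ice t is balanced by mantle displaced below, ρ_m s.
s = t ρ_ice / ρ_m = 1.29 km × 926/3260 = 0.366 km.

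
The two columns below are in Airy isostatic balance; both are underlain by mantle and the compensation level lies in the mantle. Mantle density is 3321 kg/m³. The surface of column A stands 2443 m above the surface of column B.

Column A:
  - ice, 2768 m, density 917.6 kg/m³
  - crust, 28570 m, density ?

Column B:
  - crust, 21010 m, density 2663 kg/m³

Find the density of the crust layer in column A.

Take the compensation level at the base of the deeper column (depth z_c below the surface of column A) and equate Σ ρ_i t_i down to z_c; mantle fills any gap and the z_c terms cancel.
Column A: 2768×917.6 + 28570×ρ + (z_c − 31338)×3321
Column B: 2443×0 + 21010×2663 + (z_c − 2443 − 21010)×3321
The z_c×3321 term appears on both sides and cancels. Collect the known terms of each column as K = Σ(ρt)_known − 3321 × (depth of known layers): K_A = 2539916.8 − 3321×31338 = −101533581; K_B = 55949630 − 3321×(2443 + 21010) = −21937783.
Balance: K_A + 28570×ρ = K_B, so ρ = (K_B − K_A)/28570 = 79595800/28570 = 2790 kg/m³.

2790 kg/m³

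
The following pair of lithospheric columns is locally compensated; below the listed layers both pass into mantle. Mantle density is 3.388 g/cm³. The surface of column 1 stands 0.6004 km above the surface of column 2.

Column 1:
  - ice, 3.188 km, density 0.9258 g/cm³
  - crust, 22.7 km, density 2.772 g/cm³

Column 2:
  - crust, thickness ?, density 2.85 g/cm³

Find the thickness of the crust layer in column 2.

Take the compensation level at the base of the deeper column (depth z_c below the surface of column 1) and equate Σ ρ_i t_i down to z_c; mantle fills any gap and the z_c terms cancel.
Column 1: 3.188×0.9258 + 22.7×2.772 + (z_c − 25.888)×3.388
Column 2: 0.6004×0 + x×2.85 + (z_c − 0.6004 − 0 − x)×3.388
The z_c×3.388 term appears on both sides and cancels. Collect the known terms of each column as K = Σ(ρt)_known − 3.388 × (depth of known layers): K_1 = 65.8758504 − 3.388×25.888 = −21.8326936; K_2 = 0 − 3.388×(0.6004 + 0) = −2.0341552.
Balance: K_1 = K_2 − x×(3.388 − 2.85), so x = (K_2 − K_1)/(3.388 − 2.85) = 19.7985/0.538 = 36.8 km.

36.8 km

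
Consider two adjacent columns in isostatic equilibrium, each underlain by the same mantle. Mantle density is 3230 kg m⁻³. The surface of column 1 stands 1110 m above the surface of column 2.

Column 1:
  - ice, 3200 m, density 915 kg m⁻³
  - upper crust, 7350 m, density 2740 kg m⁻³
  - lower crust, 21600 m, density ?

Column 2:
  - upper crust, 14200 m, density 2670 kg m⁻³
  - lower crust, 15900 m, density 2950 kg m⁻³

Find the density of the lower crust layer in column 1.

Take the compensation level at the base of the deeper column (depth z_c below the surface of column 1) and equate Σ ρ_i t_i down to z_c; mantle fills any gap and the z_c terms cancel.
Column 1: 3200×915 + 7350×2740 + 21600×ρ + (z_c − 32150)×3230
Column 2: 1110×0 + 14200×2670 + 15900×2950 + (z_c − 1110 − 30100)×3230
The z_c×3230 term appears on both sides and cancels. Collect the known terms of each column as K = Σ(ρt)_known − 3230 × (depth of known layers): K_1 = 23067000 − 3230×32150 = −80777500; K_2 = 84819000 − 3230×(1110 + 30100) = −15989300.
Balance: K_1 + 21600×ρ = K_2, so ρ = (K_2 − K_1)/21600 = 64788200/21600 = 3000 kg m⁻³.

3000 kg m⁻³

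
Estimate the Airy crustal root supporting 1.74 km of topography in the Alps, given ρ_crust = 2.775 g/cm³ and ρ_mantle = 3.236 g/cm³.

10.5 km

Isostatic balance requires: the weight of the topography is balanced by the buoyancy of the root, ρ_c h = (ρ_m − ρ_c) r.
r = h · ρ_c / (ρ_m − ρ_c) = 1.74 km × 2.775 / (3.236 − 2.775) = 10.5 km.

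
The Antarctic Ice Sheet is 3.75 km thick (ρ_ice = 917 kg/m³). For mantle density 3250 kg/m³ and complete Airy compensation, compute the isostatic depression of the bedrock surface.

In Airy isostatic equilibrium: the ice load ρ_ice t is balanced by mantle displaced below, ρ_m s.
s = t ρ_ice / ρ_m = 3.75 km × 917/3250 = 1.06 km.

1.06 km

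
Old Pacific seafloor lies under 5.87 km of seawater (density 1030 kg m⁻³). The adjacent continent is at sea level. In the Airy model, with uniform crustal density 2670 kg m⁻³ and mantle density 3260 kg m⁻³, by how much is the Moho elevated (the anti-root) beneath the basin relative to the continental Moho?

Equating mass per unit area of the two columns: replacing crust with seawater at the top is compensated by replacing crust with mantle at the base: d (ρ_c − ρ_w) = a (ρ_m − ρ_c).
a = d (ρ_c − ρ_w)/(ρ_m − ρ_c) = 5.87 km × 1640/590 = 16.3 km.

16.3 km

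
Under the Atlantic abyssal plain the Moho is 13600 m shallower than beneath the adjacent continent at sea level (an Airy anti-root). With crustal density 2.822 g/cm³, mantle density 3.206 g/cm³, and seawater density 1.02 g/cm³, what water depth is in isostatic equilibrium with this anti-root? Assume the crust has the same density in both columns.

2900 m

Replacing a thickness d of crust by seawater at the top must be balanced by replacing crust with mantle at the base: d (ρ_c − ρ_w) = a (ρ_m − ρ_c).
d = a (ρ_m − ρ_c)/(ρ_c − ρ_w) = 13600 m × 0.384/1.802 = 2900 m.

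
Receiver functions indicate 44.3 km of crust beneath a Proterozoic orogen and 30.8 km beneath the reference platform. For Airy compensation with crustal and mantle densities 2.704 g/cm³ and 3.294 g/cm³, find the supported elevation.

2.42 km

Excess crust Δ = 44.3 km − 30.8 km = 13.5 km, split between elevation h and root r with h + r = Δ.
Airy balance ρ_c h = (ρ_m − ρ_c) r gives r = h ρ_c/(ρ_m − ρ_c), so h (1 + ρ_c/(ρ_m − ρ_c)) = Δ, i.e. h = Δ (ρ_m − ρ_c)/ρ_m.
h = 13.5 km × 0.59/3.294 = 2.42 km.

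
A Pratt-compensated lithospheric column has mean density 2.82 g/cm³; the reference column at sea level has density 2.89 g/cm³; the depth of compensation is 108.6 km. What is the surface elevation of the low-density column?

ρ_ref D = ρ (D + h) → h = D (ρ_ref − ρ)/ρ.
h = 108.6 km × (2.89 − 2.82)/2.82 = 2.7 km.

2.7 km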